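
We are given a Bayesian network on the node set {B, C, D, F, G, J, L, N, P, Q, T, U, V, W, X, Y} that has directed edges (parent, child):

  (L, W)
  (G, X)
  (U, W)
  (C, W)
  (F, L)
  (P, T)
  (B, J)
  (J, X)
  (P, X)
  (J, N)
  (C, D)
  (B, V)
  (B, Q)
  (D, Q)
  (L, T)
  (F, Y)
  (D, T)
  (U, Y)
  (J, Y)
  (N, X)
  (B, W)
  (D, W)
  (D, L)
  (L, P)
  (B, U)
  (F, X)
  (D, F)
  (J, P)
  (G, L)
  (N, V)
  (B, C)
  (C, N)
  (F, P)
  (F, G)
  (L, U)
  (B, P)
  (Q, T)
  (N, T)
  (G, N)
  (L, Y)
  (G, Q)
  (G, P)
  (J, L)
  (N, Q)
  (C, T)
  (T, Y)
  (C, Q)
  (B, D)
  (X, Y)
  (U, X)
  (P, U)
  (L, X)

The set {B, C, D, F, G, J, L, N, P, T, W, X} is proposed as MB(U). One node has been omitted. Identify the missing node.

Recall MB(v) = parents ∪ children ∪ spouses, where spouses are the other parents of v's children.
Parents of U: B, L, P.
Children of U: W, X, Y.
Parents of each child, excluding U:
  W also has parents B, C, D, L.
  X's other parents are F, G, J, L, N, P.
  parents(Y) \ {U} = {F, J, L, T, X}.
MB(U) = {B, C, D, F, G, J, L, N, P, T, W, X, Y}.
Comparing with the claimed set, Y is missing.

Y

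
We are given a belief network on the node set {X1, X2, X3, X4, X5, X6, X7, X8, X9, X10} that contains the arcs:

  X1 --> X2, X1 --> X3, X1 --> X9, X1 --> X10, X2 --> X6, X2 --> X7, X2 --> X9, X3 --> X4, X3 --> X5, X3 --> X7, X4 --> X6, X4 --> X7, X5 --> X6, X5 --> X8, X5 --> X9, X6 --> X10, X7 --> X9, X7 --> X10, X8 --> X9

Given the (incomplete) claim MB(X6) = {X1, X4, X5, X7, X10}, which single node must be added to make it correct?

X6 has parents X2, X4, X5.
X6 has child X10.
For each child, the remaining parents (spouses of X6):
  X10 also has parents X1, X7.
MB(X6) = {X1, X2, X4, X5, X7, X10}.
Comparing with the claimed set, X2 is missing.

X2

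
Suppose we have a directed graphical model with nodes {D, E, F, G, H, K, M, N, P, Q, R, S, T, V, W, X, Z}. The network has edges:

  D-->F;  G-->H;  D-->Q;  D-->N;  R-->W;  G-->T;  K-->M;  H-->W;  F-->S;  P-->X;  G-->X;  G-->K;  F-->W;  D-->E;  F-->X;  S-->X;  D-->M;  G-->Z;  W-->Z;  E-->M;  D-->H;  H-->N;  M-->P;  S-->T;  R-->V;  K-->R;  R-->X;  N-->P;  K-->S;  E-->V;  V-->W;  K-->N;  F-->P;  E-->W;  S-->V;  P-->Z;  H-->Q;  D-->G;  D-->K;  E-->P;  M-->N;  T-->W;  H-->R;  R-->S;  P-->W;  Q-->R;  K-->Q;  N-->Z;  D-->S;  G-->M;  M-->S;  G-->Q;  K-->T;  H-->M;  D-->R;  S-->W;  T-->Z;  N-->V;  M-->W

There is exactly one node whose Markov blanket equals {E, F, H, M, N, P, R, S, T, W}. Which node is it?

The target node must have every member of {E, F, H, M, N, P, R, S, T, W} as a parent, child, or co-parent, and no others.
Parents of V: E, N, R, S; children: W; co-parents: E, F, H, M, P, R, S, T.
These exactly cover the given set, so the node is V.

V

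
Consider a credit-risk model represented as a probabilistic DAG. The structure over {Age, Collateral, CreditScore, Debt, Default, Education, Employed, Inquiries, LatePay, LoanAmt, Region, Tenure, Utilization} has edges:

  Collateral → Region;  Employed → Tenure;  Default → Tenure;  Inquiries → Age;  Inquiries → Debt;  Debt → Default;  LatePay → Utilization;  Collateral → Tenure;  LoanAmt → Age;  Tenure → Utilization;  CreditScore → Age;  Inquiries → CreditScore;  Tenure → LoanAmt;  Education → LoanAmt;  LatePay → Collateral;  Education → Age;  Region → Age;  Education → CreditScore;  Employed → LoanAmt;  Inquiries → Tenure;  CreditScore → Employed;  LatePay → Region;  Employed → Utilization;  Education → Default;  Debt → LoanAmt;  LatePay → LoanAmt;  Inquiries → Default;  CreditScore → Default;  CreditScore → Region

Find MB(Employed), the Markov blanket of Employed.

A node's Markov blanket = Pa ∪ Ch ∪ (parents of Ch other than the node itself).
Employed's children: LoanAmt, Tenure, Utilization.
Pa(Employed) = {CreditScore}.
Parents of each child, excluding Employed:
  parents(Tenure) \ {Employed} = {Collateral, Default, Inquiries}.
  LoanAmt also has parents Debt, Education, LatePay, Tenure.
  Utilization's other parents are LatePay, Tenure.
Union: {CreditScore} ∪ {LoanAmt, Tenure, Utilization} ∪ {Collateral, Debt, Default, Education, Inquiries, LatePay, Tenure} = {Collateral, CreditScore, Debt, Default, Education, Inquiries, LatePay, LoanAmt, Tenure, Utilization}.

{Collateral, CreditScore, Debt, Default, Education, Inquiries, LatePay, LoanAmt, Tenure, Utilization}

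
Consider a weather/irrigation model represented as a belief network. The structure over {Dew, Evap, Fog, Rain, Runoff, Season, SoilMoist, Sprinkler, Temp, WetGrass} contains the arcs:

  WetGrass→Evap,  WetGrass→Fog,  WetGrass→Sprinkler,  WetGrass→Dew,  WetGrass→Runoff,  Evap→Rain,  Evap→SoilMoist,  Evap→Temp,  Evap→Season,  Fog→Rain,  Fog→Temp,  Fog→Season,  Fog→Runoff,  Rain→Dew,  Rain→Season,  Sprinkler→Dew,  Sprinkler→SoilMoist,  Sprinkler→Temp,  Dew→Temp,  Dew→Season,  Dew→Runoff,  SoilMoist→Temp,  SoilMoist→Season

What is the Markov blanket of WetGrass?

{Dew, Evap, Fog, Rain, Runoff, Sprinkler}

By definition, MB(WetGrass) is built from WetGrass's parents, WetGrass's children, and the co-parents of WetGrass.
WetGrass's parents: none.
Ch(WetGrass) = {Dew, Evap, Fog, Runoff, Sprinkler}.
Parents of each child, excluding WetGrass:
  Evap has no other parent.
  Fog: no additional parents.
  Sprinkler: no additional parents.
  Dew's other parents are Rain, Sprinkler.
  parents(Runoff) \ {WetGrass} = {Dew, Fog}.
So the Markov blanket of WetGrass is {Dew, Evap, Fog, Rain, Runoff, Sprinkler}.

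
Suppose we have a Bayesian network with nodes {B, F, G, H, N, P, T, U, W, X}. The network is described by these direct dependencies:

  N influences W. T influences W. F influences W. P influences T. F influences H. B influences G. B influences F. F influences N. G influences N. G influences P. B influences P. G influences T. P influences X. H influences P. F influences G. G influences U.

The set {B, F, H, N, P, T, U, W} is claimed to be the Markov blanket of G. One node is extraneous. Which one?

W

The Markov blanket of a node is its parents, its children, and the other parents of its children.
Parents of G: B, F.
Children of G: N, P, T, U.
For each child, the remaining parents (spouses of G):
  N: F
  P: B, H
  T: P
  U: —
MB(G) = {B, F, H, N, P, T, U}.
W is neither a parent, child, nor co-parent of G, so it does not belong.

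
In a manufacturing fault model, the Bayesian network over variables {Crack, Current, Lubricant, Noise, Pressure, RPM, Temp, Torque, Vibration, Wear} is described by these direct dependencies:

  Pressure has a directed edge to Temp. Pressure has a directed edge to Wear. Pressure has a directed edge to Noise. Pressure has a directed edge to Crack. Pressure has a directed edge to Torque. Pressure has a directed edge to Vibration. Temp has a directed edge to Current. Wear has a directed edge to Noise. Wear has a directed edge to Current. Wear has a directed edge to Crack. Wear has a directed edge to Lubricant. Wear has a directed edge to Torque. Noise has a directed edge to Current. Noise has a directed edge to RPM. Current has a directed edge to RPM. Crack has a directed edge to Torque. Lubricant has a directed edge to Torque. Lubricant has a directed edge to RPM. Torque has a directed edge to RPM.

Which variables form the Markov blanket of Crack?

Crack's parents: Pressure, Wear.
Ch(Crack) = {Torque}.
Parents of each child, excluding Crack:
  Torque: Lubricant, Pressure, Wear
Union: {Pressure, Wear} ∪ {Torque} ∪ {Lubricant, Pressure, Wear} = {Lubricant, Pressure, Torque, Wear}.

{Lubricant, Pressure, Torque, Wear}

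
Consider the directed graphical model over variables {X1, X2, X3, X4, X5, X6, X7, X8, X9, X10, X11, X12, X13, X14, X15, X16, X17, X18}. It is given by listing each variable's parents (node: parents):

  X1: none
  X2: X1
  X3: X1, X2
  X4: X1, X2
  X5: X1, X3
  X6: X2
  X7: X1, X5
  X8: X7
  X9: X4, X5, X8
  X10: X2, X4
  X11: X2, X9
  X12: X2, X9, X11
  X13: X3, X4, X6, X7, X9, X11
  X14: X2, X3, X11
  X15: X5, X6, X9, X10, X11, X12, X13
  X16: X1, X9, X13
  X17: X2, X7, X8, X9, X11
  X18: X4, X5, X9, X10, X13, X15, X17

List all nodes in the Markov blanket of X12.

By definition, MB(X12) is built from X12's parents, X12's children, and the co-parents of X12.
X12 has parents X2, X9, X11.
X12's children: X15.
For each child, the remaining parents (spouses of X12):
  X15's other parents are X5, X6, X9, X10, X11, X13.
Union: {X2, X9, X11} ∪ {X15} ∪ {X5, X6, X9, X10, X11, X13} = {X2, X5, X6, X9, X10, X11, X13, X15}.

{X2, X5, X6, X9, X10, X11, X13, X15}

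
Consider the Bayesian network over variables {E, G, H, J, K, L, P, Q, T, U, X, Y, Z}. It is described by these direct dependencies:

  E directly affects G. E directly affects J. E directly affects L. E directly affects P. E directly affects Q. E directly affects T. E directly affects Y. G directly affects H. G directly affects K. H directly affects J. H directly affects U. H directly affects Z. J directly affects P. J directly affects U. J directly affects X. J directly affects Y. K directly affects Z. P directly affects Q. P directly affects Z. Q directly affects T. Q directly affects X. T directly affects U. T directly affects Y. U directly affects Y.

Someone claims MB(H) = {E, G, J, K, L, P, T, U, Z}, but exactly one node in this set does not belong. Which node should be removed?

L

Recall MB(v) = parents ∪ children ∪ spouses, where spouses are the other parents of v's children.
H has parent G.
H has children J, U, Z.
Parents of each child, excluding H:
  J's other parent is E.
  parents(U) \ {H} = {J, T}.
  Z's other parents are K, P.
MB(H) = {E, G, J, K, P, T, U, Z}.
L is neither a parent, child, nor co-parent of H, so it does not belong.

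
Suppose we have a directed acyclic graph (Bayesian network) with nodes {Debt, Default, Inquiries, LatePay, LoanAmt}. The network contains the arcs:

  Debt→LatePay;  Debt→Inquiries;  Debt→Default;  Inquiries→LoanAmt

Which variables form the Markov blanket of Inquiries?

{Debt, LoanAmt}

Inquiries has child LoanAmt.
Pa(Inquiries) = {Debt}.
Other parents of Inquiries's children:
  LoanAmt: no additional parents.
So the Markov blanket of Inquiries is {Debt, LoanAmt}.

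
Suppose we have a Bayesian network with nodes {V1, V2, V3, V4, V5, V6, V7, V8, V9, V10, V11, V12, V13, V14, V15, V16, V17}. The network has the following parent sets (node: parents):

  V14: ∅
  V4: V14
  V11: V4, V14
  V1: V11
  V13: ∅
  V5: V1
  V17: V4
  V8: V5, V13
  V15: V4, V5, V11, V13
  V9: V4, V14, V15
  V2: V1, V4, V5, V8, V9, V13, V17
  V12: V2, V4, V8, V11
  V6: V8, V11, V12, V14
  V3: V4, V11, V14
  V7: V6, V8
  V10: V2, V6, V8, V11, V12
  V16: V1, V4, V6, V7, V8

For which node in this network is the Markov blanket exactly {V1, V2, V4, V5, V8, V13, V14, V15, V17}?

V9

The target node must have every member of {V1, V2, V4, V5, V8, V13, V14, V15, V17} as a parent, child, or co-parent, and no others.
Parents of V9: V4, V14, V15; children: V2; co-parents: V1, V4, V5, V8, V13, V17.
These exactly cover the given set, so the node is V9.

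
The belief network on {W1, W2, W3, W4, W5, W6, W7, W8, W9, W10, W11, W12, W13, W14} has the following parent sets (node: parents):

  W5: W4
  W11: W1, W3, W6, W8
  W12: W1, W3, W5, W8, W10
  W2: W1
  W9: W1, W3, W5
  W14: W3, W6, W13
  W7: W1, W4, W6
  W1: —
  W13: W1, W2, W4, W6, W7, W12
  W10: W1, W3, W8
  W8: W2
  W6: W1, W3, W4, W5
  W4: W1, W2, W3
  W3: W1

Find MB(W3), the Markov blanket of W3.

{W1, W2, W4, W5, W6, W8, W9, W10, W11, W12, W13, W14}

Pa(W3) = {W1}.
Children of W3: W4, W6, W9, W10, W11, W12, W14.
For each child, the remaining parents (spouses of W3):
  W4: W1, W2
  W6: W1, W4, W5
  W9: W1, W5
  W10: W1, W8
  W11: W1, W6, W8
  W12: W1, W5, W8, W10
  W14: W6, W13
MB(W3) = {W1, W2, W4, W5, W6, W8, W9, W10, W11, W12, W13, W14}.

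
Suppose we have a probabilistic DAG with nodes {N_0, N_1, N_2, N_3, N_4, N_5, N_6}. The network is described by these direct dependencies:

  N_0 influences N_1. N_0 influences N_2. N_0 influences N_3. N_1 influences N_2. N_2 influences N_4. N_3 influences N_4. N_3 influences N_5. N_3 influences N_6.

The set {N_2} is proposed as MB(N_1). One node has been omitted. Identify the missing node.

Parents of N_1: N_0.
N_1 has child N_2.
Co-parents of N_1 (other parents of its children):
  N_2 also has parent N_0.
MB(N_1) = {N_0, N_2}.
Comparing with the claimed set, N_0 is missing.

N_0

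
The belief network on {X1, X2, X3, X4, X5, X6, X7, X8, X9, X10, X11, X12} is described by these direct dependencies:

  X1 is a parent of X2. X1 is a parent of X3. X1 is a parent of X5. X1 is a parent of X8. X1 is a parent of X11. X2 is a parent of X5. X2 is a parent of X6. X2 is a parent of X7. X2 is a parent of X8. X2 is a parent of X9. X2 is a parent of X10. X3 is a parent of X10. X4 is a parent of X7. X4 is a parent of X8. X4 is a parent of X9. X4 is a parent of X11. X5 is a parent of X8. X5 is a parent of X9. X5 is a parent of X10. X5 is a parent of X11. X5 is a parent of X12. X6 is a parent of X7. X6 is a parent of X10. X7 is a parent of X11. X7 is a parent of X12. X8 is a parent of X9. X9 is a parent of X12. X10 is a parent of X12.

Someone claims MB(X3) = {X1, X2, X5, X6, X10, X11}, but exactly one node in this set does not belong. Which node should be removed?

Pa(X3) = {X1}.
X3's children: X10.
Other parents of X3's children:
  X10's other parents are X2, X5, X6.
MB(X3) = {X1, X2, X5, X6, X10}.
X11 is neither a parent, child, nor co-parent of X3, so it does not belong.

X11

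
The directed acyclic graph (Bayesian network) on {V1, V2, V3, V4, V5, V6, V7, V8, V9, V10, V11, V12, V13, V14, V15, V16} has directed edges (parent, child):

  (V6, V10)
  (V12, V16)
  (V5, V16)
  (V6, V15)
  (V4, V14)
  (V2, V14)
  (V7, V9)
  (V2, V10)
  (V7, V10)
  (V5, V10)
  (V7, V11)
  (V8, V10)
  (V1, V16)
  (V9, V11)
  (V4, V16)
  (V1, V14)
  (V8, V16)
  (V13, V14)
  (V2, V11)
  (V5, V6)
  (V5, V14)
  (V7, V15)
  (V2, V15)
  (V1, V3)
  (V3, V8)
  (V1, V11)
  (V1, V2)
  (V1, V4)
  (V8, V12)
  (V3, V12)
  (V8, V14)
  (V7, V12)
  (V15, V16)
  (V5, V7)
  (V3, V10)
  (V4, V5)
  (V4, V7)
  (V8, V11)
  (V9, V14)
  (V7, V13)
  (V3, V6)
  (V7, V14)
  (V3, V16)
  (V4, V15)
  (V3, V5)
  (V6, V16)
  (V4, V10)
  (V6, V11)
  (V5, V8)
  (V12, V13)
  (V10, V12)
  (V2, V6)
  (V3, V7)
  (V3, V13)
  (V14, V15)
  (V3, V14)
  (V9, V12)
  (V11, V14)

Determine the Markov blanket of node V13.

{V1, V2, V3, V4, V5, V7, V8, V9, V11, V12, V14}

Parents of V13: V3, V7, V12.
Ch(V13) = {V14}.
For each child, the remaining parents (spouses of V13):
  parents(V14) \ {V13} = {V1, V2, V3, V4, V5, V7, V8, V9, V11}.
Taking the union gives {V1, V2, V3, V4, V5, V7, V8, V9, V11, V12, V14}.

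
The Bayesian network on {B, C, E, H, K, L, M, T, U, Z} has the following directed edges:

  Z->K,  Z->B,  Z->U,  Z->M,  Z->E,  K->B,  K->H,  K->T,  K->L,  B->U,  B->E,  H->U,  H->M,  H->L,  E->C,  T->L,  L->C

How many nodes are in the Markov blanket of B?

5

B's parents: K, Z.
B's children: E, U.
Other parents of B's children:
  U: H, Z
  E: Z
MB(B) = {E, H, K, U, Z}, which has 5 nodes.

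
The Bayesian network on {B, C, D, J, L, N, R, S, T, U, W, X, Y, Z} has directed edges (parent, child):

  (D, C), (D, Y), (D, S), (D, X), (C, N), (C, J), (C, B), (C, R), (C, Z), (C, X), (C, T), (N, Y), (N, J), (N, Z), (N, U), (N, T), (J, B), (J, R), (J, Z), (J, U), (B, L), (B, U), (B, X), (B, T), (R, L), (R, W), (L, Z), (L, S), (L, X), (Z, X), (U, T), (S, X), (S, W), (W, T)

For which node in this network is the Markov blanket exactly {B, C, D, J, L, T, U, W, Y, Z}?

The target node must have every member of {B, C, D, J, L, T, U, W, Y, Z} as a parent, child, or co-parent, and no others.
Parents of N: C; children: J, T, U, Y, Z; co-parents: B, C, D, J, L, U, W.
These exactly cover the given set, so the node is N.

N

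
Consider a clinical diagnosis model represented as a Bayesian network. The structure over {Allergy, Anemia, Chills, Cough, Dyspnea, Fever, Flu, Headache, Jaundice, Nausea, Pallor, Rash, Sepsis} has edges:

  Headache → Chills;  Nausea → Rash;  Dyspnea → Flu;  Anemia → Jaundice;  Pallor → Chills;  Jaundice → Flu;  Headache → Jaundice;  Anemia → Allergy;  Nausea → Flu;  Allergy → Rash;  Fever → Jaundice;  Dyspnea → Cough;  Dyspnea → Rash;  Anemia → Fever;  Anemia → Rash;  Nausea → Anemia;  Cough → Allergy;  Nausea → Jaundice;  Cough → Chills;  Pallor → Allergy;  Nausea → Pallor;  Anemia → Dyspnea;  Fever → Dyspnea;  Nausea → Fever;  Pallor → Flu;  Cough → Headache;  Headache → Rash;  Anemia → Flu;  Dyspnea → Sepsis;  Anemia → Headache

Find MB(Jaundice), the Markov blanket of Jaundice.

By definition, MB(Jaundice) is built from Jaundice's parents, Jaundice's children, and the co-parents of Jaundice.
Jaundice has child Flu.
Pa(Jaundice) = {Anemia, Fever, Headache, Nausea}.
Parents of each child, excluding Jaundice:
  Flu: Anemia, Dyspnea, Nausea, Pallor
MB(Jaundice) = {Anemia, Dyspnea, Fever, Flu, Headache, Nausea, Pallor}.

{Anemia, Dyspnea, Fever, Flu, Headache, Nausea, Pallor}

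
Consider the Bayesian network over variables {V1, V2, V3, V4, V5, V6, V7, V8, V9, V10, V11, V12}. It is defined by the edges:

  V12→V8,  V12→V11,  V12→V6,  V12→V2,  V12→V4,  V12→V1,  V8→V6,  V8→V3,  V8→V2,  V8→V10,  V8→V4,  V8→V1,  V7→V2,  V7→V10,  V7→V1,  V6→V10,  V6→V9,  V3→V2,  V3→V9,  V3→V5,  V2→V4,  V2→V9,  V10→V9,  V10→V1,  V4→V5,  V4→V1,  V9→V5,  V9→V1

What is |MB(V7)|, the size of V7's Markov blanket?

9

A node's Markov blanket = Pa ∪ Ch ∪ (parents of Ch other than the node itself).
Pa(V7) = {}.
V7's children: V1, V2, V10.
Co-parents of V7 (other parents of its children):
  V2 also has parents V3, V8, V12.
  V10 also has parents V6, V8.
  V1's other parents are V4, V8, V9, V10, V12.
MB(V7) = {V1, V2, V3, V4, V6, V8, V9, V10, V12}, which has 9 nodes.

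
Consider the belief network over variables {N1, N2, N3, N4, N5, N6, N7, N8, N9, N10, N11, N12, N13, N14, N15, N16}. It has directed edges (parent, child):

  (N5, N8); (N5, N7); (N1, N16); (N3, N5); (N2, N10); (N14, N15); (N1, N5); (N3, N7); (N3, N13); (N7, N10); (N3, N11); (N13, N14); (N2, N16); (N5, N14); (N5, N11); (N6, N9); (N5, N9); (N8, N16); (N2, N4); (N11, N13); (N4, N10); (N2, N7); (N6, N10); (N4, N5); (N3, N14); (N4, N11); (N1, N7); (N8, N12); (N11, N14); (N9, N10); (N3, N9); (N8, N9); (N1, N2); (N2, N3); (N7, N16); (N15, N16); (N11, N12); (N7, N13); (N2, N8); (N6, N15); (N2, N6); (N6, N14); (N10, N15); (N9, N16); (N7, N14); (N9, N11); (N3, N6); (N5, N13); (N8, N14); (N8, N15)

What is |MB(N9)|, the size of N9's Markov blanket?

By definition, MB(N9) is built from N9's parents, N9's children, and the co-parents of N9.
N9's parents: N3, N5, N6, N8.
N9's children: N10, N11, N16.
Other parents of N9's children:
  N10 also has parents N2, N4, N6, N7.
  N11's other parents are N3, N4, N5.
  N16 also has parents N1, N2, N7, N8, N15.
MB(N9) = {N1, N2, N3, N4, N5, N6, N7, N8, N10, N11, N15, N16}, which has 12 nodes.

12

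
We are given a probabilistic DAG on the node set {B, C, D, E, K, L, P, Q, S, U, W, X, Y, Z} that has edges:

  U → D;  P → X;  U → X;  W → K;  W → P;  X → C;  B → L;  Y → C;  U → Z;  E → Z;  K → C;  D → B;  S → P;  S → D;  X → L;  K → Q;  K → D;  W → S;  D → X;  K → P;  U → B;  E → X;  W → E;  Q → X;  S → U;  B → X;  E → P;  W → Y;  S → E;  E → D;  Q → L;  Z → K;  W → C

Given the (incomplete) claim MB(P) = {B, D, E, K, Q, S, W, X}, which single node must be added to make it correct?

U

P's children: X.
Pa(P) = {E, K, S, W}.
Co-parents of P (other parents of its children):
  parents(X) \ {P} = {B, D, E, Q, U}.
MB(P) = {B, D, E, K, Q, S, U, W, X}.
Comparing with the claimed set, U is missing.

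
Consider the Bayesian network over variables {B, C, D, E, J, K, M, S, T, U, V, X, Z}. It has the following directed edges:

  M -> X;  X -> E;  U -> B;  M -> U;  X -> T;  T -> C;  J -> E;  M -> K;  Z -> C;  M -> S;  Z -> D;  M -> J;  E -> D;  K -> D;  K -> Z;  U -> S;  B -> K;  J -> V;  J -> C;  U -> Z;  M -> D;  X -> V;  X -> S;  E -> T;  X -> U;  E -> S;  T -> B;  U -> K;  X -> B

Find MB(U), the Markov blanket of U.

{B, E, K, M, S, T, X, Z}

By definition, MB(U) is built from U's parents, U's children, and the co-parents of U.
Pa(U) = {M, X}.
U has children B, K, S, Z.
Co-parents of U (other parents of its children):
  B's other parents are T, X.
  S's other parents are E, M, X.
  K's other parents are B, M.
  Z's other parent is K.
MB(U) = {B, E, K, M, S, T, X, Z}.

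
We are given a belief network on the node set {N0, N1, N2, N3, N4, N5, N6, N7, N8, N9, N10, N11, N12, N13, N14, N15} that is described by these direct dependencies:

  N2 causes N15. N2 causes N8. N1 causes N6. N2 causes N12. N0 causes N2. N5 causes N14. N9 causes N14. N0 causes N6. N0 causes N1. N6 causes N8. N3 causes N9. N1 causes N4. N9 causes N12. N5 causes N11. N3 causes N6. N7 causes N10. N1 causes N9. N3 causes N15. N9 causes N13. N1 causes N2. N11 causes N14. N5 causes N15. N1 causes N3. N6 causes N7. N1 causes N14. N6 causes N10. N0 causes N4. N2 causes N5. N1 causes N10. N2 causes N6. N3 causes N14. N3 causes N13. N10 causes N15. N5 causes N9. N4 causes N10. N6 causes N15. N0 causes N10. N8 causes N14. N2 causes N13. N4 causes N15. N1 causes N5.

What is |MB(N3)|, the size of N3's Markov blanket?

Recall MB(v) = parents ∪ children ∪ spouses, where spouses are the other parents of v's children.
Children of N3: N6, N9, N13, N14, N15.
N3's parents: N1.
For each child, the remaining parents (spouses of N3):
  parents(N6) \ {N3} = {N0, N1, N2}.
  N9 also has parents N1, N5.
  N13's other parents are N2, N9.
  N14's other parents are N1, N5, N8, N9, N11.
  parents(N15) \ {N3} = {N2, N4, N5, N6, N10}.
MB(N3) = {N0, N1, N2, N4, N5, N6, N8, N9, N10, N11, N13, N14, N15}, which has 13 nodes.

13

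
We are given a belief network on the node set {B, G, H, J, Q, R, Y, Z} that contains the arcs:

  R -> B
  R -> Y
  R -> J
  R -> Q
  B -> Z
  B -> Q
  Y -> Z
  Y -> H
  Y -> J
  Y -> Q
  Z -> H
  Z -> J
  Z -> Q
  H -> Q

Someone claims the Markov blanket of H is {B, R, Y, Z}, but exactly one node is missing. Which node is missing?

Q

H's parents: Y, Z.
H has child Q.
For each child, the remaining parents (spouses of H):
  Q: B, R, Y, Z
MB(H) = {B, Q, R, Y, Z}.
Comparing with the claimed set, Q is missing.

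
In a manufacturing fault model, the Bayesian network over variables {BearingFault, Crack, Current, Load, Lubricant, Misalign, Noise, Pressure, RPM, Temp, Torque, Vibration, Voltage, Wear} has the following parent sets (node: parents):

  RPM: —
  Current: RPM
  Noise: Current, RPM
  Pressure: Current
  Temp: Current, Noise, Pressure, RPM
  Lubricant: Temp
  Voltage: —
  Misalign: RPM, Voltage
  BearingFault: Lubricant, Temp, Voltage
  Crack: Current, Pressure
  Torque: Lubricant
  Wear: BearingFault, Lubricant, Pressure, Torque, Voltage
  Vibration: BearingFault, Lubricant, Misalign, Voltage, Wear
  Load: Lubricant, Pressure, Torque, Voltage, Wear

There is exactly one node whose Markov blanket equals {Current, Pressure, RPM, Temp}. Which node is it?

Noise

The target node must have every member of {Current, Pressure, RPM, Temp} as a parent, child, or co-parent, and no others.
Parents of Noise: Current, RPM; children: Temp; co-parents: Current, Pressure, RPM.
These exactly cover the given set, so the node is Noise.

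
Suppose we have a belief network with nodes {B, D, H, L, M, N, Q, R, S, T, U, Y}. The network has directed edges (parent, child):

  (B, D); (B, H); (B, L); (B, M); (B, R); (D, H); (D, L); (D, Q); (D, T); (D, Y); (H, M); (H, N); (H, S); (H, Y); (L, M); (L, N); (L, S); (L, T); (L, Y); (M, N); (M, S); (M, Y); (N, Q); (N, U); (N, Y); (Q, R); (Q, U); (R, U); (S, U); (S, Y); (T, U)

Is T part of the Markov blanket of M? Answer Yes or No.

No

Recall MB(v) = parents ∪ children ∪ spouses, where spouses are the other parents of v's children.
M's parents: B, H, L.
M's children: N, S, Y.
For each child, the remaining parents (spouses of M):
  N: H, L
  S: H, L
  Y: D, H, L, N, S
MB(M) = {B, D, H, L, N, S, Y}; T is not in this set.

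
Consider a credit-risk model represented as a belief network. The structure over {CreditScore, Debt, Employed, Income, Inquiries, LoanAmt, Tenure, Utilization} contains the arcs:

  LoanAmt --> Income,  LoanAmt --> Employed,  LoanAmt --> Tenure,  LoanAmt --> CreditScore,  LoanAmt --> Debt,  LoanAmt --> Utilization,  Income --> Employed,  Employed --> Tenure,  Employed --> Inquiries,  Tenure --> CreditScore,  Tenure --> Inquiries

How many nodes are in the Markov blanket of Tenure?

By definition, MB(Tenure) is built from Tenure's parents, Tenure's children, and the co-parents of Tenure.
Ch(Tenure) = {CreditScore, Inquiries}.
Tenure has parents Employed, LoanAmt.
Other parents of Tenure's children:
  CreditScore: LoanAmt
  Inquiries: Employed
MB(Tenure) = {CreditScore, Employed, Inquiries, LoanAmt}, which has 4 nodes.

4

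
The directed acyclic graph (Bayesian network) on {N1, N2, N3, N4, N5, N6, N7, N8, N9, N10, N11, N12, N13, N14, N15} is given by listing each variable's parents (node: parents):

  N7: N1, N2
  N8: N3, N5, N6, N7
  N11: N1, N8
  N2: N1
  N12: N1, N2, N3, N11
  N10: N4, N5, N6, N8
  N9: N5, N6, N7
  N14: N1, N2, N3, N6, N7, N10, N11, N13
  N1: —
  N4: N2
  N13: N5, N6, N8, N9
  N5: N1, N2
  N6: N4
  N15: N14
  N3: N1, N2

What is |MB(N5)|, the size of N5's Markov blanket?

10

By definition, MB(N5) is built from N5's parents, N5's children, and the co-parents of N5.
N5 has children N8, N9, N10, N13.
N5 has parents N1, N2.
Co-parents of N5 (other parents of its children):
  N8: N3, N6, N7
  N9: N6, N7
  N10: N4, N6, N8
  N13: N6, N8, N9
MB(N5) = {N1, N2, N3, N4, N6, N7, N8, N9, N10, N13}, which has 10 nodes.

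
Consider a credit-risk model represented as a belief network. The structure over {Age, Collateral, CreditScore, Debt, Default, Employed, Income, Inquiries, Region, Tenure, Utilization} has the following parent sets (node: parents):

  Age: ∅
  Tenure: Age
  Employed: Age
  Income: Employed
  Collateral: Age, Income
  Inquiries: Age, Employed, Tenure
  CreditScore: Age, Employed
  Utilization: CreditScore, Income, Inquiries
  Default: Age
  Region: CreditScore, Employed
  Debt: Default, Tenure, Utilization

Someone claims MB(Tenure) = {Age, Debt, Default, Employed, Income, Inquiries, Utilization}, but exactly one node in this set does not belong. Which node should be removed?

A node's Markov blanket = Pa ∪ Ch ∪ (parents of Ch other than the node itself).
Tenure's children: Debt, Inquiries.
Tenure has parent Age.
Other parents of Tenure's children:
  Inquiries: Age, Employed
  Debt: Default, Utilization
MB(Tenure) = {Age, Debt, Default, Employed, Inquiries, Utilization}.
Income is neither a parent, child, nor co-parent of Tenure, so it does not belong.

Income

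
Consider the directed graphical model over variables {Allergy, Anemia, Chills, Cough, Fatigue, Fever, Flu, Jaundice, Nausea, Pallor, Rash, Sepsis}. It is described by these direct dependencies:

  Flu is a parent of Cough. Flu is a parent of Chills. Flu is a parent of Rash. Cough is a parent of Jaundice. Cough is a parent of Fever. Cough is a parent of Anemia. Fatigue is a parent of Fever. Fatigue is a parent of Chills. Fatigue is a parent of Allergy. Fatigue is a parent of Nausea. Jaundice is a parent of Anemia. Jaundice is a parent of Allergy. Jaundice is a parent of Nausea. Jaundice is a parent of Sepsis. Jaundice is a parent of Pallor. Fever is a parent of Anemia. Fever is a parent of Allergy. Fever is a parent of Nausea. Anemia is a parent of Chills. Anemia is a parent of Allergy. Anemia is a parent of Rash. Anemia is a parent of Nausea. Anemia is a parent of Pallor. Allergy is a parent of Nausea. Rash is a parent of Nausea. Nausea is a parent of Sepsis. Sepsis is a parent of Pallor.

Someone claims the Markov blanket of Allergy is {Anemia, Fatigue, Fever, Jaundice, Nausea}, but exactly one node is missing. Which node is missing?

Recall MB(v) = parents ∪ children ∪ spouses, where spouses are the other parents of v's children.
Allergy's parents: Anemia, Fatigue, Fever, Jaundice.
Children of Allergy: Nausea.
For each child, the remaining parents (spouses of Allergy):
  Nausea also has parents Anemia, Fatigue, Fever, Jaundice, Rash.
MB(Allergy) = {Anemia, Fatigue, Fever, Jaundice, Nausea, Rash}.
Comparing with the claimed set, Rash is missing.

Rash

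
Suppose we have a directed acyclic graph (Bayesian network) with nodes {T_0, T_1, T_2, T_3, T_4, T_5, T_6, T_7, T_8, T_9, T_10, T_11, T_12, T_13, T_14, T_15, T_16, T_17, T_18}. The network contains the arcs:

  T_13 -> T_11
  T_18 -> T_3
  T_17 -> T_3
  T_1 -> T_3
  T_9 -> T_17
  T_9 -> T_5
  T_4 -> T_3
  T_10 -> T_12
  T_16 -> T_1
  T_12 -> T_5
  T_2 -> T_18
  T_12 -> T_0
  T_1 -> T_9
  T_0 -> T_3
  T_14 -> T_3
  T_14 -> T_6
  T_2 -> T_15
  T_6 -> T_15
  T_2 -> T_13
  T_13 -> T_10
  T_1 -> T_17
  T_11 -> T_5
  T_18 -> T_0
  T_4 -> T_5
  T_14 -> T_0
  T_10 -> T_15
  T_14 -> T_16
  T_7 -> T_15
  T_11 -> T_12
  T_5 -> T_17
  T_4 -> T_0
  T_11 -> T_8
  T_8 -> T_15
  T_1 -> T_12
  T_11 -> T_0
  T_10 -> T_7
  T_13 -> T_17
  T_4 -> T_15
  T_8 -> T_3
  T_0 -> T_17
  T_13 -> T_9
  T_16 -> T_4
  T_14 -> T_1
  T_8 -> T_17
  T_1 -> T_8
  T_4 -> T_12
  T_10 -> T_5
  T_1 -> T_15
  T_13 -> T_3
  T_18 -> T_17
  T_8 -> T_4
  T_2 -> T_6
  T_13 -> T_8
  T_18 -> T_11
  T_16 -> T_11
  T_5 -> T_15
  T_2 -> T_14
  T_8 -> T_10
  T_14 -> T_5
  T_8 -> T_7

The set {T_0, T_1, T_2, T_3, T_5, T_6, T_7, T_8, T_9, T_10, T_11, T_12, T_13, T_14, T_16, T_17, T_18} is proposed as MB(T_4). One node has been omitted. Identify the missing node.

By definition, MB(T_4) is built from T_4's parents, T_4's children, and the co-parents of T_4.
Children of T_4: T_0, T_3, T_5, T_12, T_15.
Pa(T_4) = {T_8, T_16}.
Co-parents of T_4 (other parents of its children):
  T_12: T_1, T_10, T_11
  T_0: T_11, T_12, T_14, T_18
  T_5: T_9, T_10, T_11, T_12, T_14
  T_15: T_1, T_2, T_5, T_6, T_7, T_8, T_10
  T_3: T_0, T_1, T_8, T_13, T_14, T_17, T_18
MB(T_4) = {T_0, T_1, T_2, T_3, T_5, T_6, T_7, T_8, T_9, T_10, T_11, T_12, T_13, T_14, T_15, T_16, T_17, T_18}.
Comparing with the claimed set, T_15 is missing.

T_15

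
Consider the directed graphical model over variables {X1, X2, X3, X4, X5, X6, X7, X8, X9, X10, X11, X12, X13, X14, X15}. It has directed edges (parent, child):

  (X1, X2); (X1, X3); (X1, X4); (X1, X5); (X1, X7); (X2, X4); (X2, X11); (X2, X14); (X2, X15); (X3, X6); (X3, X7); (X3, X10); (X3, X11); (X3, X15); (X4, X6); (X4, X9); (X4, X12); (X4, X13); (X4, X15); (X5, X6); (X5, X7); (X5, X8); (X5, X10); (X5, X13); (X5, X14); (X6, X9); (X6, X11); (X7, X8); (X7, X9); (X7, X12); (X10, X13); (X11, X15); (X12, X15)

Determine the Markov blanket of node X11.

{X2, X3, X4, X6, X12, X15}

Parents of X11: X2, X3, X6.
Ch(X11) = {X15}.
For each child, the remaining parents (spouses of X11):
  parents(X15) \ {X11} = {X2, X3, X4, X12}.
Taking the union gives {X2, X3, X4, X6, X12, X15}.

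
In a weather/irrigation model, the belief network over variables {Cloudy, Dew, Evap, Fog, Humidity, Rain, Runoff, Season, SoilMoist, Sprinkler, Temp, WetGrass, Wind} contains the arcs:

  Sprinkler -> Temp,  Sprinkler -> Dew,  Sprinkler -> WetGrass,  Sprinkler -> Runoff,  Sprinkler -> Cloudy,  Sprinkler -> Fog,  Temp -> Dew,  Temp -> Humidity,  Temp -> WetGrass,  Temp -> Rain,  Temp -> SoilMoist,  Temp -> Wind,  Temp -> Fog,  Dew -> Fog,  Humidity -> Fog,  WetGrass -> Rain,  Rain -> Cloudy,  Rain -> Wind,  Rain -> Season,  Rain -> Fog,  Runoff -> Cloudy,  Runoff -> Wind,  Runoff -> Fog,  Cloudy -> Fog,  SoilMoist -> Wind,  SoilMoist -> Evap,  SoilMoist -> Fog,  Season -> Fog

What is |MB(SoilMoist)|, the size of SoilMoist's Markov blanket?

Recall MB(v) = parents ∪ children ∪ spouses, where spouses are the other parents of v's children.
SoilMoist has parent Temp.
SoilMoist's children: Evap, Fog, Wind.
Co-parents of SoilMoist (other parents of its children):
  parents(Wind) \ {SoilMoist} = {Rain, Runoff, Temp}.
  Evap: no additional parents.
  Fog's other parents are Cloudy, Dew, Humidity, Rain, Runoff, Season, Sprinkler, Temp.
MB(SoilMoist) = {Cloudy, Dew, Evap, Fog, Humidity, Rain, Runoff, Season, Sprinkler, Temp, Wind}, which has 11 nodes.

11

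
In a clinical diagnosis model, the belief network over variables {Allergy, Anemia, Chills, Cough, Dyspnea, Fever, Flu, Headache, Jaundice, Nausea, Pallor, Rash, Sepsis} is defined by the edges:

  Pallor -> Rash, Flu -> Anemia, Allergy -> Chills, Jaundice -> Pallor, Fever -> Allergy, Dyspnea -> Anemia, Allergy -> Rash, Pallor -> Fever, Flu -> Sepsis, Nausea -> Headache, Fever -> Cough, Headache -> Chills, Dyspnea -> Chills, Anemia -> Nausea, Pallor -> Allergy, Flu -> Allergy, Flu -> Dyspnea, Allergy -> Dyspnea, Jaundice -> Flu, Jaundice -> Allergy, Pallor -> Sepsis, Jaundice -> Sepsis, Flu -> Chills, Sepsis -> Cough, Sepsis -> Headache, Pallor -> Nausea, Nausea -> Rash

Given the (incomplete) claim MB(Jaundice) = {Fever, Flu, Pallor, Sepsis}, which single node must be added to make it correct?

Allergy

The Markov blanket of a node is its parents, its children, and the other parents of its children.
Pa(Jaundice) = {}.
Jaundice's children: Allergy, Flu, Pallor, Sepsis.
Co-parents of Jaundice (other parents of its children):
  Flu has no other parent.
  Pallor: no additional parents.
  parents(Allergy) \ {Jaundice} = {Fever, Flu, Pallor}.
  parents(Sepsis) \ {Jaundice} = {Flu, Pallor}.
MB(Jaundice) = {Allergy, Fever, Flu, Pallor, Sepsis}.
Comparing with the claimed set, Allergy is missing.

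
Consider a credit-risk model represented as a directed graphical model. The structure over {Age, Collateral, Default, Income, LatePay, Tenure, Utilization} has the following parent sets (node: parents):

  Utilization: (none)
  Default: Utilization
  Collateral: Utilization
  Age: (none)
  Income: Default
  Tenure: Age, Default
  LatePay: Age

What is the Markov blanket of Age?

{Default, LatePay, Tenure}

Recall MB(v) = parents ∪ children ∪ spouses, where spouses are the other parents of v's children.
Children of Age: LatePay, Tenure.
Pa(Age) = {}.
Co-parents of Age (other parents of its children):
  parents(Tenure) \ {Age} = {Default}.
  LatePay has no other parent.
MB(Age) = {Default, LatePay, Tenure}.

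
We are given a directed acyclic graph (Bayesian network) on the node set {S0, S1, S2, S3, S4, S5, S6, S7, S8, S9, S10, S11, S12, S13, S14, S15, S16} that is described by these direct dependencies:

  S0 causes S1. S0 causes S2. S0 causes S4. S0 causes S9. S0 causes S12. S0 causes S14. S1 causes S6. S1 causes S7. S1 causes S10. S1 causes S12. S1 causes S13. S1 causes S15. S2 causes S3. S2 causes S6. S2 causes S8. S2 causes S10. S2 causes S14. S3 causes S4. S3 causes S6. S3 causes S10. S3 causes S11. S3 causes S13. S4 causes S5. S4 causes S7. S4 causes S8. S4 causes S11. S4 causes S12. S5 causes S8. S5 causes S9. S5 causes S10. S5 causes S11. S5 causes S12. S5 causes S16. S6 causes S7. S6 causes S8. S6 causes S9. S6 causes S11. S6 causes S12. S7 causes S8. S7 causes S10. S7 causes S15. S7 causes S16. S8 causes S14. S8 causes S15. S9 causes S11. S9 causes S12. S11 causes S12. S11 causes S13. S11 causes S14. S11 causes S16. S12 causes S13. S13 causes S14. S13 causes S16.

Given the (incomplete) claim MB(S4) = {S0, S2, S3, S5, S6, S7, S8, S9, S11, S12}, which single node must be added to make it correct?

Parents of S4: S0, S3.
S4's children: S5, S7, S8, S11, S12.
For each child, the remaining parents (spouses of S4):
  S5 has no other parent.
  S7's other parents are S1, S6.
  S8's other parents are S2, S5, S6, S7.
  parents(S11) \ {S4} = {S3, S5, S6, S9}.
  S12's other parents are S0, S1, S5, S6, S9, S11.
MB(S4) = {S0, S1, S2, S3, S5, S6, S7, S8, S9, S11, S12}.
Comparing with the claimed set, S1 is missing.

S1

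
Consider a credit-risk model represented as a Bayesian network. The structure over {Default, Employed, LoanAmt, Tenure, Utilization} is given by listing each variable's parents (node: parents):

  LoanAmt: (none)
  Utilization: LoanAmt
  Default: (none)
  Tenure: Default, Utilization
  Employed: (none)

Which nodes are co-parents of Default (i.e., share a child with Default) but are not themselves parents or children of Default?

Children of Default: Tenure.
  Tenure also has parent Utilization.
Excluding nodes already adjacent to Default (Tenure), the co-parent-only contribution is {Utilization}.

{Utilization}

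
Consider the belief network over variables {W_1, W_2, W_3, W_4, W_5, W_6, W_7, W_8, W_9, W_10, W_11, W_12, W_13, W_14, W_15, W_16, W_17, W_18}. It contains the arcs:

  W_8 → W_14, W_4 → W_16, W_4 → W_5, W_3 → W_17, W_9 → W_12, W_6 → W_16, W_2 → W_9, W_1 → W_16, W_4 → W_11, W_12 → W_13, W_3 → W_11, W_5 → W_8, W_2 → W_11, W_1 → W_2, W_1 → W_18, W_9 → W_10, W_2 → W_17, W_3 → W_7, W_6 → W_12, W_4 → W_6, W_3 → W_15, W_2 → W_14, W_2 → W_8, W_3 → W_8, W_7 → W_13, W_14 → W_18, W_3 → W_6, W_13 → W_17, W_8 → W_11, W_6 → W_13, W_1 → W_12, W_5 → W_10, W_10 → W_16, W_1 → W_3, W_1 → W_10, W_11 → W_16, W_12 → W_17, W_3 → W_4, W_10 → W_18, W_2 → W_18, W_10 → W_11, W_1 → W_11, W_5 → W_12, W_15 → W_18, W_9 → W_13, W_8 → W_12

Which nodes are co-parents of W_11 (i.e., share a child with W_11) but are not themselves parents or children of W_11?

Children of W_11: W_16.
  W_16's other parents are W_1, W_4, W_6, W_10.
Excluding nodes already adjacent to W_11 (W_1, W_2, W_3, W_4, W_8, W_10, W_16), the co-parent-only contribution is {W_6}.

{W_6}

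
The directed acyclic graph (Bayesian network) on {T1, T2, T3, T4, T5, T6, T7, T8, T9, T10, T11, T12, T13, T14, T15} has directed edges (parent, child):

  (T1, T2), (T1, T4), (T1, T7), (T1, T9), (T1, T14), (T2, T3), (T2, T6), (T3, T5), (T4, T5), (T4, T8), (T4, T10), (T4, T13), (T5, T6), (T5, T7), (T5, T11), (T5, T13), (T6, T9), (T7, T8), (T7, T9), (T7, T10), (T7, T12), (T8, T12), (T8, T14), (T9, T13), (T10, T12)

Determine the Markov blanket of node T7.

Parents of T7: T1, T5.
T7's children: T8, T9, T10, T12.
For each child, the remaining parents (spouses of T7):
  T8: T4
  T9: T1, T6
  T10: T4
  T12: T8, T10
Union: {T1, T5} ∪ {T8, T9, T10, T12} ∪ {T1, T4, T6, T8, T10} = {T1, T4, T5, T6, T8, T9, T10, T12}.

{T1, T4, T5, T6, T8, T9, T10, T12}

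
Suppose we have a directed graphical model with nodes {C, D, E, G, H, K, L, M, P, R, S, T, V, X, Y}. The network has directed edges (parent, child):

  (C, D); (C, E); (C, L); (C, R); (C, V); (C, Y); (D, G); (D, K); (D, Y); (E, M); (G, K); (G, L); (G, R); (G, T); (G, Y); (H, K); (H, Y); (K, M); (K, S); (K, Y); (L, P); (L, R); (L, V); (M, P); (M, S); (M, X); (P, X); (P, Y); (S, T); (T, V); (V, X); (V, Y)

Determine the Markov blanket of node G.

{C, D, H, K, L, P, R, S, T, V, Y}

Parents of G: D.
Children of G: K, L, R, T, Y.
Co-parents of G (other parents of its children):
  parents(K) \ {G} = {D, H}.
  L also has parent C.
  parents(R) \ {G} = {C, L}.
  parents(T) \ {G} = {S}.
  parents(Y) \ {G} = {C, D, H, K, P, V}.
MB(G) = {C, D, H, K, L, P, R, S, T, V, Y}.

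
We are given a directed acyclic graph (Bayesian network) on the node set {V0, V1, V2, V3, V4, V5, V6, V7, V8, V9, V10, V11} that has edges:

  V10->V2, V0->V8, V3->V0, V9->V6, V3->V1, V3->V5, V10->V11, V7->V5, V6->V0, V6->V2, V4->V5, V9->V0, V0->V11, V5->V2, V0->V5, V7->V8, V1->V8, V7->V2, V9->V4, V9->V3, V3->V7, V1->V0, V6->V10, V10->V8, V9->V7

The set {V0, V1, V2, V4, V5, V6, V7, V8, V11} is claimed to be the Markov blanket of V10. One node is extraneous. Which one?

V10 has parent V6.
V10's children: V2, V8, V11.
Parents of each child, excluding V10:
  V11's other parent is V0.
  parents(V2) \ {V10} = {V5, V6, V7}.
  parents(V8) \ {V10} = {V0, V1, V7}.
MB(V10) = {V0, V1, V2, V5, V6, V7, V8, V11}.
V4 is neither a parent, child, nor co-parent of V10, so it does not belong.

V4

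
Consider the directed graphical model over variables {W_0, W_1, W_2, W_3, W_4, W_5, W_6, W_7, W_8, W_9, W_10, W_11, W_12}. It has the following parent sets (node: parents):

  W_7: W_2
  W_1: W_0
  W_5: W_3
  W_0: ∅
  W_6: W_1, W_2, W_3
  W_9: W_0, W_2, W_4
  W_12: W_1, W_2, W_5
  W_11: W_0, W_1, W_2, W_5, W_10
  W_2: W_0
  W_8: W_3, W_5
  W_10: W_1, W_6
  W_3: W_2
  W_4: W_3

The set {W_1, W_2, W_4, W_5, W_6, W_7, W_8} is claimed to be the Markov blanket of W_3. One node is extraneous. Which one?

Recall MB(v) = parents ∪ children ∪ spouses, where spouses are the other parents of v's children.
W_3 has parent W_2.
Ch(W_3) = {W_4, W_5, W_6, W_8}.
Other parents of W_3's children:
  W_4: —
  W_5: —
  W_6: W_1, W_2
  W_8: W_5
MB(W_3) = {W_1, W_2, W_4, W_5, W_6, W_8}.
W_7 is neither a parent, child, nor co-parent of W_3, so it does not belong.

W_7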